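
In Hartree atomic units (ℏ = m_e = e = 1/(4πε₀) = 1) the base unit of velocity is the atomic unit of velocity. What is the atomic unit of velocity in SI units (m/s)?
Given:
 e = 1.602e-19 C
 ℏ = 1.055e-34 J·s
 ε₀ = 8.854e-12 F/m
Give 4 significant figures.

v_au = e²/(4πε₀ℏ)
  = 2.566e-38 / 1.174e-44
  = 2.186e6 m/s

2.186e6 m/s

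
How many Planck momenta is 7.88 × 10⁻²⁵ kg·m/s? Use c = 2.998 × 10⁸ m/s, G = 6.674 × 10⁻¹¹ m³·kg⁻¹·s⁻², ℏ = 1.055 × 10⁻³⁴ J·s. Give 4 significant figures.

Planck momentum: p_P = √(ℏc³/G) = 6.527 kg·m/s.
7.88 × 10⁻²⁵ / 6.527 = 1.207 × 10⁻²⁵

1.207 × 10⁻²⁵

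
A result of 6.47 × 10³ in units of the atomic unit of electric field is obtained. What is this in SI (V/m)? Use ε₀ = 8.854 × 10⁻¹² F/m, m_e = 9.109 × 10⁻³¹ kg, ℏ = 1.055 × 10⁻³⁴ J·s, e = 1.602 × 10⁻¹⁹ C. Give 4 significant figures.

3.320 × 10¹⁵ V/m

One atomic unit of electric field: E_au = E_h/(e a₀) = m_e²e⁵/((4πε₀)³ℏ⁴) = 5.131 × 10¹¹ V/m.
6.47 × 10³ × 5.131 × 10¹¹ V/m = 3.320 × 10¹⁵ V/m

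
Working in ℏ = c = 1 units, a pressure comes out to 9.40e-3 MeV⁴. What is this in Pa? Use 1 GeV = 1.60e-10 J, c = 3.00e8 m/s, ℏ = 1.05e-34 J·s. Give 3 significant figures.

1.97e23 Pa

Pressure is [E]/[L]³ = [E]⁴/(ℏc)³.
1 GeV⁴ → 1/(ℏc)³ × (1 GeV in J)⁴ = 2.10e37 Pa.
Convert the energy scale: 9.40e-3 MeV⁴ = 9.40e-15 GeV⁴.
Result: 9.40e-15 × 2.10e37 = 1.97e23 Pa.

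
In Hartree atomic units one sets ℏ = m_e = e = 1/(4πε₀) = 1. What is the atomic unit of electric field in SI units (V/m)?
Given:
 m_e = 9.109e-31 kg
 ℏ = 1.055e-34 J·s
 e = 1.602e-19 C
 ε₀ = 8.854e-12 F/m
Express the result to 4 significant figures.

E_au = E_h/(e a₀) = m_e²e⁵/((4πε₀)³ℏ⁴)
E_h = 4.354e-18 J
a₀ = 5.297e-11 m
E_h/(e·a₀) = 5.131e11 V/m

5.131e11 V/m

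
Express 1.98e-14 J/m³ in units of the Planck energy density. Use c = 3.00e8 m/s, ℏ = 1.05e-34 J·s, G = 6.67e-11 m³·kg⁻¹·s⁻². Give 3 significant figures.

4.23e-128

Planck energy density: u_P = c⁷/(ℏG²) = 4.68e113 J/m³.
1.98e-14 / 4.68e113 = 4.23e-128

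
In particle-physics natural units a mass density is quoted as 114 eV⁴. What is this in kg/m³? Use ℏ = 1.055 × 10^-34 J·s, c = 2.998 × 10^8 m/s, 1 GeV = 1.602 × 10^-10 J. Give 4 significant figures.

Mass density is [E]/(c²[L]³) = [E]⁴/(ℏ³c⁵).
1 GeV⁴ → 1/(ℏ³c⁵) × (1 GeV in J)⁴ = 2.316 × 10^20 kg/m³.
Convert the energy scale: 114 eV⁴ = 1.14 × 10^-34 GeV⁴.
Result: 1.14 × 10^-34 × 2.316 × 10^20 = 2.640 × 10^-14 kg/m³.

2.640 × 10^-14 kg/m³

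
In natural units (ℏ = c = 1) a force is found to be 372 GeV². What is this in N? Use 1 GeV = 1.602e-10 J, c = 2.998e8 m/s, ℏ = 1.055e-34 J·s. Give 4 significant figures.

Force is [E]/[L] = [E]²/(ℏc); restore (ℏc)⁻¹.
1 GeV² → 1/(ℏc) × (1 GeV in J)² = 8.114e5 N.
Result: 372 × 8.114e5 = 3.018e8 N.

3.018e8 N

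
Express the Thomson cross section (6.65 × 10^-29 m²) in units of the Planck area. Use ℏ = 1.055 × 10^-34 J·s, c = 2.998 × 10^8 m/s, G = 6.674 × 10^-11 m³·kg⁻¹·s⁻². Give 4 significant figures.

2.545 × 10^41

Planck area: A_P = ℏG/c³ = 2.613 × 10^-70 m².
6.65 × 10^-29 / 2.613 × 10^-70 = 2.545 × 10^41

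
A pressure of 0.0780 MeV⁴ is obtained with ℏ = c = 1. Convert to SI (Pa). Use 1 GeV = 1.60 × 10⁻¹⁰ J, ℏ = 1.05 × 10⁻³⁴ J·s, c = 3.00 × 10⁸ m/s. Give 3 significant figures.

Pressure is [E]/[L]³ = [E]⁴/(ℏc)³.
1 GeV⁴ → 1/(ℏc)³ × (1 GeV in J)⁴ = 2.10 × 10³⁷ Pa.
Convert the energy scale: 0.0780 MeV⁴ = 7.80 × 10⁻¹⁴ GeV⁴.
Result: 7.80 × 10⁻¹⁴ × 2.10 × 10³⁷ = 1.64 × 10²⁴ Pa.

1.64 × 10²⁴ Pa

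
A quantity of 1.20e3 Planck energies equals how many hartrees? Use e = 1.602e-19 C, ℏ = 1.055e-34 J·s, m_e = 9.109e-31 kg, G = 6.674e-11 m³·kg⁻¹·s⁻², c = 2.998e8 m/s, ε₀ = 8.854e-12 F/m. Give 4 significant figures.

Planck energy: E_P = √(ℏc⁵/G) = 1.957e9 J
hartree: E_h = m_e e⁴/(4πε₀ℏ)² = 4.354e-18 J
1.20e3 × 1.957e9 / 4.354e-18 = 5.392e29

5.392e29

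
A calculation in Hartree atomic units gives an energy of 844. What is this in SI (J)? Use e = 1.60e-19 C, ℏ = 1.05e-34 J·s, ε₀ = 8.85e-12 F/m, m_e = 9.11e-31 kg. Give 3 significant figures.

One hartree: E_h = m_e e⁴/(4πε₀ℏ)² = 4.38e-18 J.
844 × 4.38e-18 J = 3.70e-15 J

3.70e-15 J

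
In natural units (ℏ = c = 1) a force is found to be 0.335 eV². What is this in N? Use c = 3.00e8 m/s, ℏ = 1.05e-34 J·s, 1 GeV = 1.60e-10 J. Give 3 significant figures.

Force is [E]/[L] = [E]²/(ℏc); restore (ℏc)⁻¹.
1 GeV² → 1/(ℏc) × (1 GeV in J)² = 8.13e5 N.
Convert the energy scale: 0.335 eV² = 3.35e-19 GeV².
Result: 3.35e-19 × 8.13e5 = 2.72e-13 N.

2.72e-13 N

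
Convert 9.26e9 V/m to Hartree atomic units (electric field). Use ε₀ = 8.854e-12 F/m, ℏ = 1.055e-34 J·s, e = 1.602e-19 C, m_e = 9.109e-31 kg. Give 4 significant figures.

atomic unit of electric field: E_au = E_h/(e a₀) = m_e²e⁵/((4πε₀)³ℏ⁴) = 5.131e11 V/m.
9.26e9 / 5.131e11 = 0.01805

0.01805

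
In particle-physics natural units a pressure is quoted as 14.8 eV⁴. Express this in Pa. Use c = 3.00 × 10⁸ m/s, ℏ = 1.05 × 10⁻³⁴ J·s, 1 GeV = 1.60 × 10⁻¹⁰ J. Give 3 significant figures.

310 Pa

Pressure is [E]/[L]³ = [E]⁴/(ℏc)³.
1 GeV⁴ → 1/(ℏc)³ × (1 GeV in J)⁴ = 2.10 × 10³⁷ Pa.
Convert the energy scale: 14.8 eV⁴ = 1.48 × 10⁻³⁵ GeV⁴.
Result: 1.48 × 10⁻³⁵ × 2.10 × 10³⁷ = 310 Pa.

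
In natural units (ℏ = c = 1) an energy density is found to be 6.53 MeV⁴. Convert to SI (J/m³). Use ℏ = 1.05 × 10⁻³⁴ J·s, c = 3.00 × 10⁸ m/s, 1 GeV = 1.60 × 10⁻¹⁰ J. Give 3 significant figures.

1.37 × 10²⁶ J/m³

[E]/[L]³ = [E]⁴/(ℏc)³; restore (ℏc)⁻³.
1 GeV⁴ → 1/(ℏc)³ × (1 GeV in J)⁴ = 2.10 × 10³⁷ J/m³.
Convert the energy scale: 6.53 MeV⁴ = 6.53 × 10⁻¹² GeV⁴.
Result: 6.53 × 10⁻¹² × 2.10 × 10³⁷ = 1.37 × 10²⁶ J/m³.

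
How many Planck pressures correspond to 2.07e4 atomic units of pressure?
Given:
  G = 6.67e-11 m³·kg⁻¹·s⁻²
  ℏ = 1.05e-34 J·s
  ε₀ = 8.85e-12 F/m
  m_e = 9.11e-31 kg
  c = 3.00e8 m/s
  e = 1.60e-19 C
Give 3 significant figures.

1.33e-96

atomic unit of pressure: P_au = E_h/a₀³ = m_e⁴e¹⁰/((4πε₀)⁵ℏ⁸) = 3.01e13 Pa
Planck pressure: p_P = c⁷/(ℏG²) = 4.68e113 Pa
2.07e4 × 3.01e13 / 4.68e113 = 1.33e-96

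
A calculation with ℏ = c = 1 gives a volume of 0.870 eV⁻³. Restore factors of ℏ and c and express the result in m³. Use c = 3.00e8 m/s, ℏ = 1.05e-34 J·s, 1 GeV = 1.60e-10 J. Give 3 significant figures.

6.64e-21 m³

Volume is [L]³ = [E]⁻³·(ℏc)³.
1 GeV⁻³ → (ℏc)³ × (1 GeV in J)⁻³ = 7.63e-48 m³.
Convert the energy scale: 0.870 eV⁻³ = 8.70e26 GeV⁻³.
Result: 8.70e26 × 7.63e-48 = 6.64e-21 m³.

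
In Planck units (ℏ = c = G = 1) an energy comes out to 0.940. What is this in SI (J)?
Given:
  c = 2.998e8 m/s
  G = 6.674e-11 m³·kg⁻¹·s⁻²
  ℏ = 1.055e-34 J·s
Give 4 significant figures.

1.839e9 J

One Planck energy: E_P = √(ℏc⁵/G) = 1.957e9 J.
0.940 × 1.957e9 J = 1.839e9 J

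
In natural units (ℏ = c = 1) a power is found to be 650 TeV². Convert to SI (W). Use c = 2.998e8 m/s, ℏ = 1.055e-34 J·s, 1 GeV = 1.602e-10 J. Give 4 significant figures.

Power is [E]/[T] = [E]²/ℏ.
1 GeV² → 1/ℏ × (1 GeV in J)² = 2.433e14 W.
Convert the energy scale: 650 TeV² = 6.50e8 GeV².
Result: 6.50e8 × 2.433e14 = 1.581e23 W.

1.581e23 W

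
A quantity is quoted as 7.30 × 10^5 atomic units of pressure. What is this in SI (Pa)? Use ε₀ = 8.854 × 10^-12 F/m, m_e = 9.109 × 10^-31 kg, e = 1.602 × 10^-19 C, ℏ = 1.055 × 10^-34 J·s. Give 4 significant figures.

2.138 × 10^19 Pa

One atomic unit of pressure: P_au = E_h/a₀³ = m_e⁴e¹⁰/((4πε₀)⁵ℏ⁸) = 2.929 × 10^13 Pa.
7.30 × 10^5 × 2.929 × 10^13 Pa = 2.138 × 10^19 Pa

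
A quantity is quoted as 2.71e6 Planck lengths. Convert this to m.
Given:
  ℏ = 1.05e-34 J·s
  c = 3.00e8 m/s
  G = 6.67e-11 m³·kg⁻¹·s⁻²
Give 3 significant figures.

4.36e-29 m

One Planck length: ℓ_P = √(ℏG/c³) = 1.61e-35 m.
2.71e6 × 1.61e-35 m = 4.36e-29 m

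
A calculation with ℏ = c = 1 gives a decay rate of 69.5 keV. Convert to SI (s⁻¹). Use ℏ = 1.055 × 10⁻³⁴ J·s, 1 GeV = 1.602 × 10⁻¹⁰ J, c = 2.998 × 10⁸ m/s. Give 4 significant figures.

A rate is [E]/ℏ; divide by ℏ.
1 GeV → 1/ℏ × (1 GeV in J) = 1.518 × 10²⁴ s⁻¹.
Convert the energy scale: 69.5 keV = 6.95 × 10⁻⁵ GeV.
Result: 6.95 × 10⁻⁵ × 1.518 × 10²⁴ = 1.055 × 10²⁰ s⁻¹.

1.055 × 10²⁰ s⁻¹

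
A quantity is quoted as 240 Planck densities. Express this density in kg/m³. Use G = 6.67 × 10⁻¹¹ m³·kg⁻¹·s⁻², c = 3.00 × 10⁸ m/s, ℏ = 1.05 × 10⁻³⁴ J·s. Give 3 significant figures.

One Planck density: ρ_P = c⁵/(ℏG²) = 5.20 × 10⁹⁶ kg/m³.
240 × 5.20 × 10⁹⁶ kg/m³ = 1.25 × 10⁹⁹ kg/m³

1.25 × 10⁹⁹ kg/m³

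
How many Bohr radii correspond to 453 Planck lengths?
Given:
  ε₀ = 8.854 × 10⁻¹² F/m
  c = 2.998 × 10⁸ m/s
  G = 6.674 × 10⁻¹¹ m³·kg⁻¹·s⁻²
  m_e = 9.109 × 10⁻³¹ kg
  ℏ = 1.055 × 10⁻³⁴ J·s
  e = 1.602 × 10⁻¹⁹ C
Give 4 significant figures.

1.382 × 10⁻²²

Planck length: ℓ_P = √(ℏG/c³) = 1.616 × 10⁻³⁵ m
Bohr radius: a₀ = 4πε₀ℏ²/(m_e e²) = 5.297 × 10⁻¹¹ m
453 × 1.616 × 10⁻³⁵ / 5.297 × 10⁻¹¹ = 1.382 × 10⁻²²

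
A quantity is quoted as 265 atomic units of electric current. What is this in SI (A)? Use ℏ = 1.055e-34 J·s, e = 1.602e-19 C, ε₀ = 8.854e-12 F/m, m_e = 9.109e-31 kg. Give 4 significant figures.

1.752 A

One atomic unit of electric current: I_au = e E_h/ℏ = m_e e⁵/((4πε₀)²ℏ³) = 6.612e-3 A.
265 × 6.612e-3 A = 1.752 A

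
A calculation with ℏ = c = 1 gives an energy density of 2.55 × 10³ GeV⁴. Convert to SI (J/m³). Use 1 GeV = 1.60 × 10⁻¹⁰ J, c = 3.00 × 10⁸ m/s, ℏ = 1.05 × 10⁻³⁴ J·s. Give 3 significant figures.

[E]/[L]³ = [E]⁴/(ℏc)³; restore (ℏc)⁻³.
1 GeV⁴ → 1/(ℏc)³ × (1 GeV in J)⁴ = 2.10 × 10³⁷ J/m³.
Result: 2.55 × 10³ × 2.10 × 10³⁷ = 5.35 × 10⁴⁰ J/m³.

5.35 × 10⁴⁰ J/m³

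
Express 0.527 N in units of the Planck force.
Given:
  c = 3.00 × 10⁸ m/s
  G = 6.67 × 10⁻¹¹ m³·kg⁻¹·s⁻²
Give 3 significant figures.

4.34 × 10⁻⁴⁵

Planck force: F_P = c⁴/G = 1.21 × 10⁴⁴ N.
0.527 / 1.21 × 10⁴⁴ = 4.34 × 10⁻⁴⁵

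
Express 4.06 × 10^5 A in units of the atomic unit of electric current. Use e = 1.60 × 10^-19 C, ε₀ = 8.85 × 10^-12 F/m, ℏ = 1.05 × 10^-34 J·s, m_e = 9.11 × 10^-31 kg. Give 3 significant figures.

atomic unit of electric current: I_au = e E_h/ℏ = m_e e⁵/((4πε₀)²ℏ³) = 6.67 × 10^-3 A.
4.06 × 10^5 / 6.67 × 10^-3 = 6.09 × 10^7

6.09 × 10^7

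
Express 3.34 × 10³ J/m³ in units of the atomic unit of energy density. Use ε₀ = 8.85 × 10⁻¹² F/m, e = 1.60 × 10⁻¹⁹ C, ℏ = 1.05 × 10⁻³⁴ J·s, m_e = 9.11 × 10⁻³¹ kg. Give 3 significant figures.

atomic unit of energy density: u_au = E_h/a₀³ = m_e⁴e¹⁰/((4πε₀)⁵ℏ⁸) = 3.01 × 10¹³ J/m³.
3.34 × 10³ / 3.01 × 10¹³ = 1.11 × 10⁻¹⁰

1.11 × 10⁻¹⁰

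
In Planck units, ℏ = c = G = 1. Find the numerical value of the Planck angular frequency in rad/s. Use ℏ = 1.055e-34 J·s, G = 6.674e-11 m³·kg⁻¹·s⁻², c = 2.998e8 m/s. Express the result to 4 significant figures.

1.855e43 rad/s

Dimensional analysis gives ω_P = √(c⁵/(ℏG)).
  = √(3.440e86)
  = 1.855e43 rad/s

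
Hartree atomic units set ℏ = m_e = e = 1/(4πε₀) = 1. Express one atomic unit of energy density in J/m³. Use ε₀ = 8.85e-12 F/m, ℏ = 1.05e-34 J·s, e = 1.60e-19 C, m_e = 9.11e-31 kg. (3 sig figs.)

3.01e13 J/m³

Dimensional analysis gives u_au = E_h/a₀³ = m_e⁴e¹⁰/((4πε₀)⁵ℏ⁸).
E_h = 4.38e-18 J
a₀ = 5.26e-11 m
E_h/a₀³ = 3.01e13 J/m³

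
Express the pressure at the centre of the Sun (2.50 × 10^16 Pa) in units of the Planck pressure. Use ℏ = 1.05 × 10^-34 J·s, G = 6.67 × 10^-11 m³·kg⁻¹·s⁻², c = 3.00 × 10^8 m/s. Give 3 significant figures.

5.34 × 10^-98

Planck pressure: p_P = c⁷/(ℏG²) = 4.68 × 10^113 Pa.
2.50 × 10^16 / 4.68 × 10^113 = 5.34 × 10^-98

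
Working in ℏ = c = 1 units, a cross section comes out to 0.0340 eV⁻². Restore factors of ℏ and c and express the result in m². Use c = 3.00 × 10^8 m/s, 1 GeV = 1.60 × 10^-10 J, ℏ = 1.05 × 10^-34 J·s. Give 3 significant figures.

1.32 × 10^-15 m²

Area is [L]² = [E]⁻²·(ℏc)²; restore (ℏc)².
1 GeV⁻² → (ℏc)² × (1 GeV in J)⁻² = 3.88 × 10^-32 m².
Convert the energy scale: 0.0340 eV⁻² = 3.40 × 10^16 GeV⁻².
Result: 3.40 × 10^16 × 3.88 × 10^-32 = 1.32 × 10^-15 m².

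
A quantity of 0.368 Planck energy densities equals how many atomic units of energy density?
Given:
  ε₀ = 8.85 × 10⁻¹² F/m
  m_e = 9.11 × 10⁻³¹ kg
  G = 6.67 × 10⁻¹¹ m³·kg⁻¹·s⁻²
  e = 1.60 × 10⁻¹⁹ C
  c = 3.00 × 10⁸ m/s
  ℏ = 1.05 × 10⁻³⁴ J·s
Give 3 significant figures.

Planck energy density: u_P = c⁷/(ℏG²) = 4.68 × 10¹¹³ J/m³
atomic unit of energy density: u_au = E_h/a₀³ = m_e⁴e¹⁰/((4πε₀)⁵ℏ⁸) = 3.01 × 10¹³ J/m³
0.368 × 4.68 × 10¹¹³ / 3.01 × 10¹³ = 5.72 × 10⁹⁹

5.72 × 10⁹⁹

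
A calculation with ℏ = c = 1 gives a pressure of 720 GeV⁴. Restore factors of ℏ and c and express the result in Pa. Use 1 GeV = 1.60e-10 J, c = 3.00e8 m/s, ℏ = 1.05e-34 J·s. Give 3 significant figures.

Pressure is [E]/[L]³ = [E]⁴/(ℏc)³.
1 GeV⁴ → 1/(ℏc)³ × (1 GeV in J)⁴ = 2.10e37 Pa.
Result: 720 × 2.10e37 = 1.51e40 Pa.

1.51e40 Pa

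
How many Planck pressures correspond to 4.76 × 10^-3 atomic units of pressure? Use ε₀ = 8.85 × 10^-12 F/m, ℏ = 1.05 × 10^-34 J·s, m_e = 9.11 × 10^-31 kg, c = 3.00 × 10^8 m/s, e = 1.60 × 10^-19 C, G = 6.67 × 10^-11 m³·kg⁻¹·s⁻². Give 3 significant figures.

3.06 × 10^-103

atomic unit of pressure: P_au = E_h/a₀³ = m_e⁴e¹⁰/((4πε₀)⁵ℏ⁸) = 3.01 × 10^13 Pa
Planck pressure: p_P = c⁷/(ℏG²) = 4.68 × 10^113 Pa
4.76 × 10^-3 × 3.01 × 10^13 / 4.68 × 10^113 = 3.06 × 10^-103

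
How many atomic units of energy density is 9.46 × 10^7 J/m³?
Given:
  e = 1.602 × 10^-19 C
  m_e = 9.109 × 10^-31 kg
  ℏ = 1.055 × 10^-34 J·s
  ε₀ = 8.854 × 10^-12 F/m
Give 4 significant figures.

3.230 × 10^-6

atomic unit of energy density: u_au = E_h/a₀³ = m_e⁴e¹⁰/((4πε₀)⁵ℏ⁸) = 2.929 × 10^13 J/m³.
9.46 × 10^7 / 2.929 × 10^13 = 3.230 × 10^-6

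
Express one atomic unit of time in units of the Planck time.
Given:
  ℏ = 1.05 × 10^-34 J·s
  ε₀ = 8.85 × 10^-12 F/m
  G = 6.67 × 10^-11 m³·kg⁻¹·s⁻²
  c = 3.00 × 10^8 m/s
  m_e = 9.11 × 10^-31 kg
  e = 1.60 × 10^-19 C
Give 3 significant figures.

atomic unit of time: τ_au = (4πε₀)²ℏ³/(m_e e⁴) = 2.40 × 10^-17 s
Planck time: t_P = √(ℏG/c⁵) = 5.37 × 10^-44 s
ratio = 2.40 × 10^-17 / 5.37 × 10^-44 = 4.47 × 10^26

4.47 × 10^26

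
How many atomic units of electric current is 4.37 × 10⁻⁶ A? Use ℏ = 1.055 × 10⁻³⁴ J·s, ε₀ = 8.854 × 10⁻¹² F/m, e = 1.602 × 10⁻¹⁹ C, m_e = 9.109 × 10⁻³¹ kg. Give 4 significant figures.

atomic unit of electric current: I_au = e E_h/ℏ = m_e e⁵/((4πε₀)²ℏ³) = 6.612 × 10⁻³ A.
4.37 × 10⁻⁶ / 6.612 × 10⁻³ = 6.609 × 10⁻⁴

6.609 × 10⁻⁴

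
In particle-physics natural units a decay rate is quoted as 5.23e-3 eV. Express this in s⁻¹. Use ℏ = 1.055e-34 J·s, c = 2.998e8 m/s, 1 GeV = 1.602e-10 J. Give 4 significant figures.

A rate is [E]/ℏ; divide by ℏ.
1 GeV → 1/ℏ × (1 GeV in J) = 1.518e24 s⁻¹.
Convert the energy scale: 5.23e-3 eV = 5.23e-12 GeV.
Result: 5.23e-12 × 1.518e24 = 7.942e12 s⁻¹.

7.942e12 s⁻¹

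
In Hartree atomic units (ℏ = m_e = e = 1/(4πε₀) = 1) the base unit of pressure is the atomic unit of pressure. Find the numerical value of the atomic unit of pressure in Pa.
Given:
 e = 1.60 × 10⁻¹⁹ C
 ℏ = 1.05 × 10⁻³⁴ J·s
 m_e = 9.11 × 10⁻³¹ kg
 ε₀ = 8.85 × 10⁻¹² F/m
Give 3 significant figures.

3.01 × 10¹³ Pa

P_au = E_h/a₀³ = m_e⁴e¹⁰/((4πε₀)⁵ℏ⁸)
E_h = 4.38 × 10⁻¹⁸ J
a₀ = 5.26 × 10⁻¹¹ m
E_h/a₀³ = 3.01 × 10¹³ Pa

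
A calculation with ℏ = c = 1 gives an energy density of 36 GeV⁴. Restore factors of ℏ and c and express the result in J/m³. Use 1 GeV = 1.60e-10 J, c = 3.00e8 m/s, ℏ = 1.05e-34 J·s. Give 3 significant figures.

[E]/[L]³ = [E]⁴/(ℏc)³; restore (ℏc)⁻³.
1 GeV⁴ → 1/(ℏc)³ × (1 GeV in J)⁴ = 2.10e37 J/m³.
Result: 36 × 2.10e37 = 7.55e38 J/m³.

7.55e38 J/m³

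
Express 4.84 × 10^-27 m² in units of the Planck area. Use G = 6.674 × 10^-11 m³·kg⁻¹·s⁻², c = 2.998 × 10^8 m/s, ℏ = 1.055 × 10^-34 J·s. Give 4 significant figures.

1.852 × 10^43

Planck area: A_P = ℏG/c³ = 2.613 × 10^-70 m².
4.84 × 10^-27 / 2.613 × 10^-70 = 1.852 × 10^43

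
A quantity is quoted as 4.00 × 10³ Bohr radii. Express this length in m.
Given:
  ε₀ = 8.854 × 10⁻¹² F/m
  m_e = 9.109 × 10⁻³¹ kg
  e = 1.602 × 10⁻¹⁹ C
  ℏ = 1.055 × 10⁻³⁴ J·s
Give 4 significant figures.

2.119 × 10⁻⁷ m

One Bohr radius: a₀ = 4πε₀ℏ²/(m_e e²) = 5.297 × 10⁻¹¹ m.
4.00 × 10³ × 5.297 × 10⁻¹¹ m = 2.119 × 10⁻⁷ m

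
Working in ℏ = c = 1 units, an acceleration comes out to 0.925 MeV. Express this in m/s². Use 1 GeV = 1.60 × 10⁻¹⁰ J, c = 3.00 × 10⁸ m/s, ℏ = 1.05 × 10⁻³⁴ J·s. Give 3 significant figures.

Acceleration is [L]/[T]² = c·[E]/ℏ.
1 GeV → c/ℏ × (1 GeV in J) = 4.57 × 10³² m/s².
Convert the energy scale: 0.925 MeV = 9.25 × 10⁻⁴ GeV.
Result: 9.25 × 10⁻⁴ × 4.57 × 10³² = 4.23 × 10²⁹ m/s².

4.23 × 10²⁹ m/s²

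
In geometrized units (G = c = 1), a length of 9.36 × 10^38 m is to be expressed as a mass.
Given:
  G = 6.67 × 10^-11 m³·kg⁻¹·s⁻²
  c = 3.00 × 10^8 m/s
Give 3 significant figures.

1.26 × 10^66 kg

Length → mass via c²/G.
9.36 × 10^38 m × (c²/G) = 1.26 × 10^66 kg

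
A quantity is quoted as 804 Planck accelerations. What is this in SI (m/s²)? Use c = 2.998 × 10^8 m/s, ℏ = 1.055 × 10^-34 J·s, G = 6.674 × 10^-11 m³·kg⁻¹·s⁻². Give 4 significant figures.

One Planck acceleration: a_P = √(c⁷/(ℏG)) = 5.560 × 10^51 m/s².
804 × 5.560 × 10^51 m/s² = 4.470 × 10^54 m/s²

4.470 × 10^54 m/s²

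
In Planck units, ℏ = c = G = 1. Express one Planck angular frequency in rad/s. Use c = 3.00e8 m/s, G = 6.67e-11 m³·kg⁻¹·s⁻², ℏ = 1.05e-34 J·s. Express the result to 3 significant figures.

Dimensional analysis gives ω_P = √(c⁵/(ℏG)).
  = √(3.47e86)
  = 1.86e43 rad/s

1.86e43 rad/s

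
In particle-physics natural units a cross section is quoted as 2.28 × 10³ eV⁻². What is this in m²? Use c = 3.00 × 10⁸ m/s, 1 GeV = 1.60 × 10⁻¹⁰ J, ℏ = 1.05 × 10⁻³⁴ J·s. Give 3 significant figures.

Area is [L]² = [E]⁻²·(ℏc)²; restore (ℏc)².
1 GeV⁻² → (ℏc)² × (1 GeV in J)⁻² = 3.88 × 10⁻³² m².
Convert the energy scale: 2.28 × 10³ eV⁻² = 2.28 × 10²¹ GeV⁻².
Result: 2.28 × 10²¹ × 3.88 × 10⁻³² = 8.84 × 10⁻¹¹ m².

8.84 × 10⁻¹¹ m²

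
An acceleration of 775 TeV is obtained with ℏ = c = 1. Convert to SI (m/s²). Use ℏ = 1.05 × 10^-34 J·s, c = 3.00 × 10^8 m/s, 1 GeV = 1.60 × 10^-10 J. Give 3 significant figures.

Acceleration is [L]/[T]² = c·[E]/ℏ.
1 GeV → c/ℏ × (1 GeV in J) = 4.57 × 10^32 m/s².
Convert the energy scale: 775 TeV = 7.75 × 10^5 GeV.
Result: 7.75 × 10^5 × 4.57 × 10^32 = 3.54 × 10^38 m/s².

3.54 × 10^38 m/s²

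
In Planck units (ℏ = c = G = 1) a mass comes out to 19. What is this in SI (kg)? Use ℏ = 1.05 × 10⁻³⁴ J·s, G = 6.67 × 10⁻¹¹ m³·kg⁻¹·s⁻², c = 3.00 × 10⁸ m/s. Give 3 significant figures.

4.13 × 10⁻⁷ kg

One Planck mass: m_P = √(ℏc/G) = 2.17 × 10⁻⁸ kg.
19 × 2.17 × 10⁻⁸ kg = 4.13 × 10⁻⁷ kg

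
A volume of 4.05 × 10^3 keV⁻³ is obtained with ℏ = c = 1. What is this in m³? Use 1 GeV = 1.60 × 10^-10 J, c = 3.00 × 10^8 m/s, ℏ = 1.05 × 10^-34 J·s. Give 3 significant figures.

3.09 × 10^-26 m³

Volume is [L]³ = [E]⁻³·(ℏc)³.
1 GeV⁻³ → (ℏc)³ × (1 GeV in J)⁻³ = 7.63 × 10^-48 m³.
Convert the energy scale: 4.05 × 10^3 keV⁻³ = 4.05 × 10^21 GeV⁻³.
Result: 4.05 × 10^21 × 7.63 × 10^-48 = 3.09 × 10^-26 m³.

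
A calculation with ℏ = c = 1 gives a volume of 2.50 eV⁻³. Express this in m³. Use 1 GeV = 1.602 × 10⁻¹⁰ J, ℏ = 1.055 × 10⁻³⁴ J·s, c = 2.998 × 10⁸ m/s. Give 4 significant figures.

Volume is [L]³ = [E]⁻³·(ℏc)³.
1 GeV⁻³ → (ℏc)³ × (1 GeV in J)⁻³ = 7.696 × 10⁻⁴⁸ m³.
Convert the energy scale: 2.50 eV⁻³ = 2.50 × 10²⁷ GeV⁻³.
Result: 2.50 × 10²⁷ × 7.696 × 10⁻⁴⁸ = 1.924 × 10⁻²⁰ m³.

1.924 × 10⁻²⁰ m³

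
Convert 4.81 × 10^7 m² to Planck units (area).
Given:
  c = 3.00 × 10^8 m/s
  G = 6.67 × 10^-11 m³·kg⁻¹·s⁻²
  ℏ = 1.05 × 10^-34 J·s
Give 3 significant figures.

1.85 × 10^77

Planck area: A_P = ℏG/c³ = 2.59 × 10^-70 m².
4.81 × 10^7 / 2.59 × 10^-70 = 1.85 × 10^77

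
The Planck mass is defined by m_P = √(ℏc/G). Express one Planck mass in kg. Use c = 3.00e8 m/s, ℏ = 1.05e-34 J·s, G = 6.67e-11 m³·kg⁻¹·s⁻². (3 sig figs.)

2.17e-8 kg

m_P = √(ℏc/G)
  = √(4.72e-16)
  = 2.17e-8 kg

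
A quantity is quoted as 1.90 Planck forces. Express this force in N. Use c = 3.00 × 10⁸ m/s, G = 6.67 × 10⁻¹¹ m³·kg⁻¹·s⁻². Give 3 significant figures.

2.31 × 10⁴⁴ N

One Planck force: F_P = c⁴/G = 1.21 × 10⁴⁴ N.
1.90 × 1.21 × 10⁴⁴ N = 2.31 × 10⁴⁴ N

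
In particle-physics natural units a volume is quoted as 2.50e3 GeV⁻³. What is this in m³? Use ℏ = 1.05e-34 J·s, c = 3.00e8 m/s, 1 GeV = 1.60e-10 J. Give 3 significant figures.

1.91e-44 m³

Volume is [L]³ = [E]⁻³·(ℏc)³.
1 GeV⁻³ → (ℏc)³ × (1 GeV in J)⁻³ = 7.63e-48 m³.
Result: 2.50e3 × 7.63e-48 = 1.91e-44 m³.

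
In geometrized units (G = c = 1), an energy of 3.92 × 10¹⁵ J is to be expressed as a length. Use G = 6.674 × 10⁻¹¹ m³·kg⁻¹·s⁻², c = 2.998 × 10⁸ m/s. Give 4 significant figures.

Energy → length via G/c⁴.
3.92 × 10¹⁵ J × (G/c⁴) = 3.239 × 10⁻²⁹ m

3.239 × 10⁻²⁹ m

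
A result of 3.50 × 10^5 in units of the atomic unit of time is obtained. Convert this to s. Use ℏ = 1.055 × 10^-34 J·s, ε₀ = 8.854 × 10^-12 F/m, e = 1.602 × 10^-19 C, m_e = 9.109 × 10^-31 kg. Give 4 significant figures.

One atomic unit of time: τ_au = (4πε₀)²ℏ³/(m_e e⁴) = 2.423 × 10^-17 s.
3.50 × 10^5 × 2.423 × 10^-17 s = 8.480 × 10^-12 s

8.480 × 10^-12 s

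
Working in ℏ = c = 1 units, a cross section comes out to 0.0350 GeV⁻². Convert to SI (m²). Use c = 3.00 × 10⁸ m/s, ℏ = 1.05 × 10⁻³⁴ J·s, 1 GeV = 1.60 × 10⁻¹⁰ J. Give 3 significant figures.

Area is [L]² = [E]⁻²·(ℏc)²; restore (ℏc)².
1 GeV⁻² → (ℏc)² × (1 GeV in J)⁻² = 3.88 × 10⁻³² m².
Result: 0.0350 × 3.88 × 10⁻³² = 1.36 × 10⁻³³ m².

1.36 × 10⁻³³ m²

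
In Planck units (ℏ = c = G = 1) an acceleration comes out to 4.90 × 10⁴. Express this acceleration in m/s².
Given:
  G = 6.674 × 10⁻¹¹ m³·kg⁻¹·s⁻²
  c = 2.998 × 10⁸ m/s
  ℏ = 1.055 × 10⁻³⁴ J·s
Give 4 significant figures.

2.725 × 10⁵⁶ m/s²

One Planck acceleration: a_P = √(c⁷/(ℏG)) = 5.560 × 10⁵¹ m/s².
4.90 × 10⁴ × 5.560 × 10⁵¹ m/s² = 2.725 × 10⁵⁶ m/s²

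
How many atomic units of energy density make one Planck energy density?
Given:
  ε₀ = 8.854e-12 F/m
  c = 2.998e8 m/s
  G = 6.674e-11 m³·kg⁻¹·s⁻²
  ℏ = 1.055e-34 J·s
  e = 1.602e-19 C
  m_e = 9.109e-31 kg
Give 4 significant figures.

1.581e100

Planck energy density: u_P = c⁷/(ℏG²) = 4.632e113 J/m³
atomic unit of energy density: u_au = E_h/a₀³ = m_e⁴e¹⁰/((4πε₀)⁵ℏ⁸) = 2.929e13 J/m³
ratio = 4.632e113 / 2.929e13 = 1.581e100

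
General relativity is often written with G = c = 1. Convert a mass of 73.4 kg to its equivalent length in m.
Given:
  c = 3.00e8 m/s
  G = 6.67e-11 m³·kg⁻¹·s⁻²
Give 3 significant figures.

In G = c = 1 units mass has dimensions of length; the conversion factor is G/c².
73.4 kg × (G/c²) = 5.44e-26 m

5.44e-26 m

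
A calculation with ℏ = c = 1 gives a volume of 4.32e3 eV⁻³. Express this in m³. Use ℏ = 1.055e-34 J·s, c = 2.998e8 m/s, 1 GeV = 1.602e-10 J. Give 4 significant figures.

Volume is [L]³ = [E]⁻³·(ℏc)³.
1 GeV⁻³ → (ℏc)³ × (1 GeV in J)⁻³ = 7.696e-48 m³.
Convert the energy scale: 4.32e3 eV⁻³ = 4.32e30 GeV⁻³.
Result: 4.32e30 × 7.696e-48 = 3.325e-17 m³.

3.325e-17 m³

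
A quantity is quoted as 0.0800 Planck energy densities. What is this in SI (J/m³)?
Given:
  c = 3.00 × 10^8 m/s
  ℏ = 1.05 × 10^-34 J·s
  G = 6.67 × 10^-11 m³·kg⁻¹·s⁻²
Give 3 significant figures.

3.75 × 10^112 J/m³

One Planck energy density: u_P = c⁷/(ℏG²) = 4.68 × 10^113 J/m³.
0.0800 × 4.68 × 10^113 J/m³ = 3.75 × 10^112 J/m³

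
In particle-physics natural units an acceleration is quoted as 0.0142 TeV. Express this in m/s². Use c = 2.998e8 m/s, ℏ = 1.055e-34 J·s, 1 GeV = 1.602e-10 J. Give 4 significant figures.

Acceleration is [L]/[T]² = c·[E]/ℏ.
1 GeV → c/ℏ × (1 GeV in J) = 4.552e32 m/s².
Convert the energy scale: 0.0142 TeV = 14.2 GeV.
Result: 14.2 × 4.552e32 = 6.464e33 m/s².

6.464e33 m/s²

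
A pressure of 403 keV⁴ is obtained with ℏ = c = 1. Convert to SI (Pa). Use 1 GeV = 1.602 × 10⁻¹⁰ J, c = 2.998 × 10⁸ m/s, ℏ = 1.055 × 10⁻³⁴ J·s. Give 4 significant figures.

8.389 × 10¹⁵ Pa

Pressure is [E]/[L]³ = [E]⁴/(ℏc)³.
1 GeV⁴ → 1/(ℏc)³ × (1 GeV in J)⁴ = 2.082 × 10³⁷ Pa.
Convert the energy scale: 403 keV⁴ = 4.03 × 10⁻²² GeV⁴.
Result: 4.03 × 10⁻²² × 2.082 × 10³⁷ = 8.389 × 10¹⁵ Pa.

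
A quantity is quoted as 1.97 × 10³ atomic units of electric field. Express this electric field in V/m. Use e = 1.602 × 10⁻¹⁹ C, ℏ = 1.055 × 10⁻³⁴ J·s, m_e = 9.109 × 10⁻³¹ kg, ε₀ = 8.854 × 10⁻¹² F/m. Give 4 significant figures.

One atomic unit of electric field: E_au = E_h/(e a₀) = m_e²e⁵/((4πε₀)³ℏ⁴) = 5.131 × 10¹¹ V/m.
1.97 × 10³ × 5.131 × 10¹¹ V/m = 1.011 × 10¹⁵ V/m

1.011 × 10¹⁵ V/m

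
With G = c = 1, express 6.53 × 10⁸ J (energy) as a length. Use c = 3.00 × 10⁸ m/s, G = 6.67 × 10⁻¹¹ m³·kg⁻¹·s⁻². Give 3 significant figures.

Energy → length via G/c⁴.
6.53 × 10⁸ J × (G/c⁴) = 5.38 × 10⁻³⁶ m

5.38 × 10⁻³⁶ m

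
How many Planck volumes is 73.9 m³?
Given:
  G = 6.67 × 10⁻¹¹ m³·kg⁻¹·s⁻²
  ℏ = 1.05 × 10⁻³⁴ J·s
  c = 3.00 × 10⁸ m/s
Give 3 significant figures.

Planck volume: V_P = (ℏG/c³)^(3/2) = 4.18 × 10⁻¹⁰⁵ m³.
73.9 / 4.18 × 10⁻¹⁰⁵ = 1.77 × 10¹⁰⁶

1.77 × 10¹⁰⁶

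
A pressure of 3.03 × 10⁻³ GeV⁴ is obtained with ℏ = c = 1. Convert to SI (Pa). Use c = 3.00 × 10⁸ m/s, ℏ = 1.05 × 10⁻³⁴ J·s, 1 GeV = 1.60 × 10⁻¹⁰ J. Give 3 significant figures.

Pressure is [E]/[L]³ = [E]⁴/(ℏc)³.
1 GeV⁴ → 1/(ℏc)³ × (1 GeV in J)⁴ = 2.10 × 10³⁷ Pa.
Result: 3.03 × 10⁻³ × 2.10 × 10³⁷ = 6.35 × 10³⁴ Pa.

6.35 × 10³⁴ Pa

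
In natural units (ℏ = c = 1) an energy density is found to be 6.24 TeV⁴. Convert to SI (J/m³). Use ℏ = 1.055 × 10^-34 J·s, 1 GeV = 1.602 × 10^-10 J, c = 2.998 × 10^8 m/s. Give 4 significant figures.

[E]/[L]³ = [E]⁴/(ℏc)³; restore (ℏc)⁻³.
1 GeV⁴ → 1/(ℏc)³ × (1 GeV in J)⁴ = 2.082 × 10^37 J/m³.
Convert the energy scale: 6.24 TeV⁴ = 6.24 × 10^12 GeV⁴.
Result: 6.24 × 10^12 × 2.082 × 10^37 = 1.299 × 10^50 J/m³.

1.299 × 10^50 J/m³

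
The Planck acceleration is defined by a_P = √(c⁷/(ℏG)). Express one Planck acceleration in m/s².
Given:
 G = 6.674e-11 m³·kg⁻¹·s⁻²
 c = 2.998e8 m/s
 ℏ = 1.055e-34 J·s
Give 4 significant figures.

a_P = √(c⁷/(ℏG))
  = √(3.092e103)
  = 5.560e51 m/s²

5.560e51 m/s²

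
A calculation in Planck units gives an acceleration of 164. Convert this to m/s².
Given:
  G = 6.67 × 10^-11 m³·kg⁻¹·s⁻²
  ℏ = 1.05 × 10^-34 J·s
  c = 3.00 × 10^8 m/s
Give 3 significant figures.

9.16 × 10^53 m/s²

One Planck acceleration: a_P = √(c⁷/(ℏG)) = 5.59 × 10^51 m/s².
164 × 5.59 × 10^51 m/s² = 9.16 × 10^53 m/s²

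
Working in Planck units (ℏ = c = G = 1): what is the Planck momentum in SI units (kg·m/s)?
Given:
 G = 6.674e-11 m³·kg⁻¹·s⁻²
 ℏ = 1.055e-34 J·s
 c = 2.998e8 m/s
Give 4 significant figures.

Dimensional analysis gives p_P = √(ℏc³/G).
  = √(42.60)
  = 6.527 kg·m/s

6.527 kg·m/s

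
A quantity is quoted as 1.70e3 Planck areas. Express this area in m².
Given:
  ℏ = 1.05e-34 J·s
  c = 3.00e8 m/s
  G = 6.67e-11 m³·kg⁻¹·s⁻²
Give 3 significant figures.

One Planck area: A_P = ℏG/c³ = 2.59e-70 m².
1.70e3 × 2.59e-70 m² = 4.41e-67 m²

4.41e-67 m²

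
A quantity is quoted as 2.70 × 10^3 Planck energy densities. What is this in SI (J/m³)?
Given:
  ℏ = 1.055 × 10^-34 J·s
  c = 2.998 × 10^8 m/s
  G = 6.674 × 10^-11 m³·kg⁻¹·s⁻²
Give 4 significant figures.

1.251 × 10^117 J/m³

One Planck energy density: u_P = c⁷/(ℏG²) = 4.632 × 10^113 J/m³.
2.70 × 10^3 × 4.632 × 10^113 J/m³ = 1.251 × 10^117 J/m³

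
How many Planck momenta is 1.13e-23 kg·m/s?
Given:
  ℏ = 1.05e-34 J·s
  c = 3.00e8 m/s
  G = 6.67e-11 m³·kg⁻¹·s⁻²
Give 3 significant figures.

Planck momentum: p_P = √(ℏc³/G) = 6.52 kg·m/s.
1.13e-23 / 6.52 = 1.73e-24

1.73e-24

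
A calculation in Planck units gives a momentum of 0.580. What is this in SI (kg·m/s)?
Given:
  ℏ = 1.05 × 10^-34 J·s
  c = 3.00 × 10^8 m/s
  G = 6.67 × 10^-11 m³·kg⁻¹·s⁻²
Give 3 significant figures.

3.78 kg·m/s

One Planck momentum: p_P = √(ℏc³/G) = 6.52 kg·m/s.
0.580 × 6.52 kg·m/s = 3.78 kg·m/s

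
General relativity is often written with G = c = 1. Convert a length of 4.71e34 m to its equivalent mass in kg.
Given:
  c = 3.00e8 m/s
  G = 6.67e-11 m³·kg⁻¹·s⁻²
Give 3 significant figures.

6.36e61 kg

Length → mass via c²/G.
4.71e34 m × (c²/G) = 6.36e61 kg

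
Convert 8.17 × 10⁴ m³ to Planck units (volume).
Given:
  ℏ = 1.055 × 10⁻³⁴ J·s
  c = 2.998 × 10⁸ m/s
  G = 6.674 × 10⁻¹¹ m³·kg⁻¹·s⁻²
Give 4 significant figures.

1.934 × 10¹⁰⁹

Planck volume: V_P = (ℏG/c³)^(3/2) = 4.224 × 10⁻¹⁰⁵ m³.
8.17 × 10⁴ / 4.224 × 10⁻¹⁰⁵ = 1.934 × 10¹⁰⁹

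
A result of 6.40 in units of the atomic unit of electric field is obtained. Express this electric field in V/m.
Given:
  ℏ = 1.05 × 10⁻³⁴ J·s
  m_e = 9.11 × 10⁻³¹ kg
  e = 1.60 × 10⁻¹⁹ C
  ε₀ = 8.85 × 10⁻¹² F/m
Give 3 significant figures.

One atomic unit of electric field: E_au = E_h/(e a₀) = m_e²e⁵/((4πε₀)³ℏ⁴) = 5.20 × 10¹¹ V/m.
6.40 × 5.20 × 10¹¹ V/m = 3.33 × 10¹² V/m

3.33 × 10¹² V/m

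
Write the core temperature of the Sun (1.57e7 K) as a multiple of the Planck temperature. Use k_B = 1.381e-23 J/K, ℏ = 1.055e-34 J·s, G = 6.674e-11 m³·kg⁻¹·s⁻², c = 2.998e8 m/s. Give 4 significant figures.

Planck temperature: T_P = √(ℏc⁵/G) / k_B = 1.417e32 K.
1.57e7 / 1.417e32 = 1.108e-25

1.108e-25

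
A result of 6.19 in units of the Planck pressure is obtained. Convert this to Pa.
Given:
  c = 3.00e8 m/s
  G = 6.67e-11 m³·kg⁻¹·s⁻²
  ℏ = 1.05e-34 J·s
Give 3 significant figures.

One Planck pressure: p_P = c⁷/(ℏG²) = 4.68e113 Pa.
6.19 × 4.68e113 Pa = 2.90e114 Pa

2.90e114 Pa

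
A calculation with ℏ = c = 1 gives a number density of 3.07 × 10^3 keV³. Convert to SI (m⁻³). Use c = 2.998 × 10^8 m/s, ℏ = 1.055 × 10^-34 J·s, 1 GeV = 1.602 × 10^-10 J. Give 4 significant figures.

3.989 × 10^32 m⁻³

Number density is [L]⁻³ = [E]³/(ℏc)³.
1 GeV³ → 1/(ℏc)³ × (1 GeV in J)³ = 1.299 × 10^47 m⁻³.
Convert the energy scale: 3.07 × 10^3 keV³ = 3.07 × 10^-15 GeV³.
Result: 3.07 × 10^-15 × 1.299 × 10^47 = 3.989 × 10^32 m⁻³.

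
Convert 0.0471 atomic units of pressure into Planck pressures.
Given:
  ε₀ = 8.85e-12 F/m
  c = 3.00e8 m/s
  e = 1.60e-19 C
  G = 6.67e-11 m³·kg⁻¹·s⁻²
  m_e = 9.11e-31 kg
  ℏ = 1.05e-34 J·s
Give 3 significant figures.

atomic unit of pressure: P_au = E_h/a₀³ = m_e⁴e¹⁰/((4πε₀)⁵ℏ⁸) = 3.01e13 Pa
Planck pressure: p_P = c⁷/(ℏG²) = 4.68e113 Pa
0.0471 × 3.01e13 / 4.68e113 = 3.03e-102

3.03e-102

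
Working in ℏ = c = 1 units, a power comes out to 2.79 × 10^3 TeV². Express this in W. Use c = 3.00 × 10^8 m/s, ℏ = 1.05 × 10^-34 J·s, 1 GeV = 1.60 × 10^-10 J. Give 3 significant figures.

6.80 × 10^23 W

Power is [E]/[T] = [E]²/ℏ.
1 GeV² → 1/ℏ × (1 GeV in J)² = 2.44 × 10^14 W.
Convert the energy scale: 2.79 × 10^3 TeV² = 2.79 × 10^9 GeV².
Result: 2.79 × 10^9 × 2.44 × 10^14 = 6.80 × 10^23 W.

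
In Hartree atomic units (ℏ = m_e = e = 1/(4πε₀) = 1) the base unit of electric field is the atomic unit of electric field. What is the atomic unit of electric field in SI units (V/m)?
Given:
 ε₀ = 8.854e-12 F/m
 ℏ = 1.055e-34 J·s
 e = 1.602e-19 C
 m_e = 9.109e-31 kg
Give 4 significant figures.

5.131e11 V/m

E_au = E_h/(e a₀) = m_e²e⁵/((4πε₀)³ℏ⁴)
E_h = 4.354e-18 J
a₀ = 5.297e-11 m
E_h/(e·a₀) = 5.131e11 V/m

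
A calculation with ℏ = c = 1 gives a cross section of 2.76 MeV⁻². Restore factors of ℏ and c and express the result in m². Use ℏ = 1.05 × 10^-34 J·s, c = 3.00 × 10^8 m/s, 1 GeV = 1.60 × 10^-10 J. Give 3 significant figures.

Area is [L]² = [E]⁻²·(ℏc)²; restore (ℏc)².
1 GeV⁻² → (ℏc)² × (1 GeV in J)⁻² = 3.88 × 10^-32 m².
Convert the energy scale: 2.76 MeV⁻² = 2.76 × 10^6 GeV⁻².
Result: 2.76 × 10^6 × 3.88 × 10^-32 = 1.07 × 10^-25 m².

1.07 × 10^-25 m²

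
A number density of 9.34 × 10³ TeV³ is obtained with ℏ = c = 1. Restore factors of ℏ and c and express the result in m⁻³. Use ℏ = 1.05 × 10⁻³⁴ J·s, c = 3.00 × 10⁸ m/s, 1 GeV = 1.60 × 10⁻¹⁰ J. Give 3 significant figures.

1.22 × 10⁶⁰ m⁻³

Number density is [L]⁻³ = [E]³/(ℏc)³.
1 GeV³ → 1/(ℏc)³ × (1 GeV in J)³ = 1.31 × 10⁴⁷ m⁻³.
Convert the energy scale: 9.34 × 10³ TeV³ = 9.34 × 10¹² GeV³.
Result: 9.34 × 10¹² × 1.31 × 10⁴⁷ = 1.22 × 10⁶⁰ m⁻³.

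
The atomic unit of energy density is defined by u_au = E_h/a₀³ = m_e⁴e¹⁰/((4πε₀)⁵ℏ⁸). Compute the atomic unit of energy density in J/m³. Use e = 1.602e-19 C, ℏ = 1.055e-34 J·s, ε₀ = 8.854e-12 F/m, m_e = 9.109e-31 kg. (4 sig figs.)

2.929e13 J/m³

u_au = E_h/a₀³ = m_e⁴e¹⁰/((4πε₀)⁵ℏ⁸)
E_h = 4.354e-18 J
a₀ = 5.297e-11 m
E_h/a₀³ = 2.929e13 J/m³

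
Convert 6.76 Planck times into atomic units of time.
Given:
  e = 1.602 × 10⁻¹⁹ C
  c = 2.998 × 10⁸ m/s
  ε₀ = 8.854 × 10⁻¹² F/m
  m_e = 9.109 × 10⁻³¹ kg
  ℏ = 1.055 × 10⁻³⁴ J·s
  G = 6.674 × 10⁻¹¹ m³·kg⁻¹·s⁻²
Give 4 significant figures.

1.504 × 10⁻²⁶

Planck time: t_P = √(ℏG/c⁵) = 5.392 × 10⁻⁴⁴ s
atomic unit of time: τ_au = (4πε₀)²ℏ³/(m_e e⁴) = 2.423 × 10⁻¹⁷ s
6.76 × 5.392 × 10⁻⁴⁴ / 2.423 × 10⁻¹⁷ = 1.504 × 10⁻²⁶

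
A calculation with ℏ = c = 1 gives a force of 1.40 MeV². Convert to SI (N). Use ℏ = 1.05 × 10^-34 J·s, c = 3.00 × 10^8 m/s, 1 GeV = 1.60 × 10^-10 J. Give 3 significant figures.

1.14 N

Force is [E]/[L] = [E]²/(ℏc); restore (ℏc)⁻¹.
1 GeV² → 1/(ℏc) × (1 GeV in J)² = 8.13 × 10^5 N.
Convert the energy scale: 1.40 MeV² = 1.40 × 10^-6 GeV².
Result: 1.40 × 10^-6 × 8.13 × 10^5 = 1.14 N.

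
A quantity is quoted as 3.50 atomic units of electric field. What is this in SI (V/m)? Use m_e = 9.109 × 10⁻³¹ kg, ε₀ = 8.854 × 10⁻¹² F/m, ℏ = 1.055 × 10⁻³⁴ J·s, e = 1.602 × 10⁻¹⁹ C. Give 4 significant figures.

One atomic unit of electric field: E_au = E_h/(e a₀) = m_e²e⁵/((4πε₀)³ℏ⁴) = 5.131 × 10¹¹ V/m.
3.50 × 5.131 × 10¹¹ V/m = 1.796 × 10¹² V/m

1.796 × 10¹² V/m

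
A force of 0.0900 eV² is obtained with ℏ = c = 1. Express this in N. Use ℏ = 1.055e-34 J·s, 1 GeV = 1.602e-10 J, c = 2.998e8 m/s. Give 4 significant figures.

7.303e-14 N

Force is [E]/[L] = [E]²/(ℏc); restore (ℏc)⁻¹.
1 GeV² → 1/(ℏc) × (1 GeV in J)² = 8.114e5 N.
Convert the energy scale: 0.0900 eV² = 9.00e-20 GeV².
Result: 9.00e-20 × 8.114e5 = 7.303e-14 N.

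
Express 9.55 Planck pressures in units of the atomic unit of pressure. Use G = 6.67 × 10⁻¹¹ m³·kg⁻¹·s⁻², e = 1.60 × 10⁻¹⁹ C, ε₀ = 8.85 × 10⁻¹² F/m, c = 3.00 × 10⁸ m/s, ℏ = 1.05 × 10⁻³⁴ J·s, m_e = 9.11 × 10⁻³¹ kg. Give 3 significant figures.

1.48 × 10¹⁰¹

Planck pressure: p_P = c⁷/(ℏG²) = 4.68 × 10¹¹³ Pa
atomic unit of pressure: P_au = E_h/a₀³ = m_e⁴e¹⁰/((4πε₀)⁵ℏ⁸) = 3.01 × 10¹³ Pa
9.55 × 4.68 × 10¹¹³ / 3.01 × 10¹³ = 1.48 × 10¹⁰¹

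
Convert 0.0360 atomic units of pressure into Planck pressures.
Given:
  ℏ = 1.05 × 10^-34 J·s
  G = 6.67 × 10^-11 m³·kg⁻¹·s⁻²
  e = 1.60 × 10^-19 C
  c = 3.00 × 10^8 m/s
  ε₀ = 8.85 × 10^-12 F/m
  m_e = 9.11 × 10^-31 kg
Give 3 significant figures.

atomic unit of pressure: P_au = E_h/a₀³ = m_e⁴e¹⁰/((4πε₀)⁵ℏ⁸) = 3.01 × 10^13 Pa
Planck pressure: p_P = c⁷/(ℏG²) = 4.68 × 10^113 Pa
0.0360 × 3.01 × 10^13 / 4.68 × 10^113 = 2.32 × 10^-102

2.32 × 10^-102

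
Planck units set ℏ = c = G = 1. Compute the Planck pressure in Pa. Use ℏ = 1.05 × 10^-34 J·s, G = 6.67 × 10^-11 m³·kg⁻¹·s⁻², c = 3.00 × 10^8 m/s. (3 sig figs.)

Dimensional analysis gives p_P = c⁷/(ℏG²).
  = 2.19 × 10^59 / 4.67 × 10^-55
  = 4.68 × 10^113 Pa

4.68 × 10^113 Pa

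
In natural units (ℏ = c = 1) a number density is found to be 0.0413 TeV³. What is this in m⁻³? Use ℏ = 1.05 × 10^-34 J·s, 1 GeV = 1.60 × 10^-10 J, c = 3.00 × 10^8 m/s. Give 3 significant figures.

5.41 × 10^54 m⁻³

Number density is [L]⁻³ = [E]³/(ℏc)³.
1 GeV³ → 1/(ℏc)³ × (1 GeV in J)³ = 1.31 × 10^47 m⁻³.
Convert the energy scale: 0.0413 TeV³ = 4.13 × 10^7 GeV³.
Result: 4.13 × 10^7 × 1.31 × 10^47 = 5.41 × 10^54 m⁻³.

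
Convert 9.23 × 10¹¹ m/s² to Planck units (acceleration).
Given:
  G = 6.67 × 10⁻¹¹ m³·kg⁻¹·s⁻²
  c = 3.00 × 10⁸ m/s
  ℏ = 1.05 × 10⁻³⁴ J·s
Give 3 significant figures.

Planck acceleration: a_P = √(c⁷/(ℏG)) = 5.59 × 10⁵¹ m/s².
9.23 × 10¹¹ / 5.59 × 10⁵¹ = 1.65 × 10⁻⁴⁰

1.65 × 10⁻⁴⁰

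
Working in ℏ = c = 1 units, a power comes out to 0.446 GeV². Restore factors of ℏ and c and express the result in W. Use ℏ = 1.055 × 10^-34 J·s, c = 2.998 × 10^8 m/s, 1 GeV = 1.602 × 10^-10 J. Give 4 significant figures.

1.085 × 10^14 W

Power is [E]/[T] = [E]²/ℏ.
1 GeV² → 1/ℏ × (1 GeV in J)² = 2.433 × 10^14 W.
Result: 0.446 × 2.433 × 10^14 = 1.085 × 10^14 W.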